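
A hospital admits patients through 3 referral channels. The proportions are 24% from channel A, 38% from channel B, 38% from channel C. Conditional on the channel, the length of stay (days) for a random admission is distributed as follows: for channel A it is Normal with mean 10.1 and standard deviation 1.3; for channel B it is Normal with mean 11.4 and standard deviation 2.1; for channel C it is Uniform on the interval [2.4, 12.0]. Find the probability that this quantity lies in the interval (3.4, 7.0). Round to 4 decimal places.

Conditional on each channel, P(3.4 < X < 7.0): A: 0.00854837; B: 0.0180053; C: 0.375.
By total probability, P(3.4 < X < 7.0) = 0.24·0.00854837 + 0.38·0.0180053 + 0.38·0.375 = 0.151394.

0.1514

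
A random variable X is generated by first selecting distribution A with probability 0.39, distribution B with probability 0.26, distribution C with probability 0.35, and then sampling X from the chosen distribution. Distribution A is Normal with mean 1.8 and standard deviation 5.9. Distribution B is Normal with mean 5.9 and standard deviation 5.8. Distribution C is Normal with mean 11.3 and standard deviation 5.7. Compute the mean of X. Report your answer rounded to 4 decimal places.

6.1910

Component means — A: 1.8; B: 5.9; C: 11.3.
E[X] = 0.39·1.8 + 0.26·5.9 + 0.35·11.3 = 6.191.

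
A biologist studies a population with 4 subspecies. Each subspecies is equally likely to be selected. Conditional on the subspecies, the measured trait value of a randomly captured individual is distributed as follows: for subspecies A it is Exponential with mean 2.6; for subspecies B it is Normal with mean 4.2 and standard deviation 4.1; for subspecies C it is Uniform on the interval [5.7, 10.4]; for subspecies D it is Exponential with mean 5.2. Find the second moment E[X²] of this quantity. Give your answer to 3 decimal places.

42.173

For each component E[X²] = Var + (mean)², giving A: 13.52; B: 34.45; C: 66.6433; D: 54.08.
Overall E[X²] = 0.25·13.52 + 0.25·34.45 + 0.25·66.6433 + 0.25·54.08 = 42.1733.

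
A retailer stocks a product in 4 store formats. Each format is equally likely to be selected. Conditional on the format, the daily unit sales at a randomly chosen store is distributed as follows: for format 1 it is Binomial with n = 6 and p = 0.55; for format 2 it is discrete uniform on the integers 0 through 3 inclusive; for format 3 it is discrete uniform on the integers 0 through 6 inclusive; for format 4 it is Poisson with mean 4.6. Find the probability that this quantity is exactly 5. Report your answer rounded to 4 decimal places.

Conditional on each format, P(X = 5): 1: 0.135887; 2: 0; 3: 0.142857; 4: 0.172526.
By total probability, P(X = 5) = 0.25·0.135887 + 0.25·0 + 0.25·0.142857 + 0.25·0.172526 = 0.112817.

0.1128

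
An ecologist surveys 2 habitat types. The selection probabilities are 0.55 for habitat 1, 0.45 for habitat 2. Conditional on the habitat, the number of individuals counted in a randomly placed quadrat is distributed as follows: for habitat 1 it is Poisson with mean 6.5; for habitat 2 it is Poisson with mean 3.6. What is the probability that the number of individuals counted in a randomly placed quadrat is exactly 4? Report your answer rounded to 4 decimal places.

Conditional on each habitat, P(X = 4): 1: 0.111822; 2: 0.191222.
By total probability, P(X = 4) = 0.55·0.111822 + 0.45·0.191222 = 0.147552.

0.1476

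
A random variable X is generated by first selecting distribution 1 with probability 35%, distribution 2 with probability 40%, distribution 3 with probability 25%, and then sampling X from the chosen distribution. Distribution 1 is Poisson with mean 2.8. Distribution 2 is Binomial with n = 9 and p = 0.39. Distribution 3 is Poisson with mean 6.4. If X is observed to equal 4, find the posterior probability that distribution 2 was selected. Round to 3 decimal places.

Likelihoods P(X=4 | ·): 1: 0.155739; 2: 0.246194; 3: 0.116151.
Posterior ∝ prior × likelihood. Numerator for 2: 0.4·0.246194 = 0.0984778.
Normalizing constant: 0.35·0.155739 + 0.4·0.246194 + 0.25·0.116151 = 0.182024.
P(2 | observation) = 0.0984778 / 0.182024 = 0.541015.

0.541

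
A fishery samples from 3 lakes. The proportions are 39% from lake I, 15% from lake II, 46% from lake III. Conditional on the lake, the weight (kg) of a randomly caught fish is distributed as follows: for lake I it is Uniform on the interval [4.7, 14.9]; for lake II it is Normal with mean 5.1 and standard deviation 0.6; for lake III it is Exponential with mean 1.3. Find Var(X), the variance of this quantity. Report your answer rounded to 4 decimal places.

19.4630

Per component, I: μ=9.8, E[X²]=104.71; II: μ=5.1, E[X²]=26.37; III: μ=1.3, E[X²]=3.38.
E[X] = 0.39·9.8 + 0.15·5.1 + 0.46·1.3 = 5.185.
E[X²] = 0.39·104.71 + 0.15·26.37 + 0.46·3.38 = 46.3472.
Var(X) = E[X²] − (E[X])² = 46.3472 − 26.8842 = 19.463.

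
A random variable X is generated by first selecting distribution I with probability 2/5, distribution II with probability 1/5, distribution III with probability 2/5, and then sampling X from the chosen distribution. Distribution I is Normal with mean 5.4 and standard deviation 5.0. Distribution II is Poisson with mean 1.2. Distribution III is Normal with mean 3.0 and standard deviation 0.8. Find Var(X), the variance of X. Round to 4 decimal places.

13.0880

Per component, I: μ=5.4, E[X²]=54.16; II: μ=1.2, E[X²]=2.64; III: μ=3, E[X²]=9.64.
E[X] = 0.4·5.4 + 0.2·1.2 + 0.4·3 = 3.6.
E[X²] = 0.4·54.16 + 0.2·2.64 + 0.4·9.64 = 26.048.
Var(X) = E[X²] − (E[X])² = 26.048 − 12.96 = 13.088.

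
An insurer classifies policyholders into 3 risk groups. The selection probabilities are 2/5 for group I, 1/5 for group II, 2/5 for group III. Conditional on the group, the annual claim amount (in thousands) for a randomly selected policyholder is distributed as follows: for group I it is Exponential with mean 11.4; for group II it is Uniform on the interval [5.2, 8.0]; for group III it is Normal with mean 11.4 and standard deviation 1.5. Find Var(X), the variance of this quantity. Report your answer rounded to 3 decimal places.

Per component, I: μ=11.4, E[X²]=259.92; II: μ=6.6, E[X²]=44.2133; III: μ=11.4, E[X²]=132.21.
E[X] = 0.4·11.4 + 0.2·6.6 + 0.4·11.4 = 10.44.
E[X²] = 0.4·259.92 + 0.2·44.2133 + 0.4·132.21 = 165.695.
Var(X) = E[X²] − (E[X])² = 165.695 − 108.994 = 56.7011.

56.701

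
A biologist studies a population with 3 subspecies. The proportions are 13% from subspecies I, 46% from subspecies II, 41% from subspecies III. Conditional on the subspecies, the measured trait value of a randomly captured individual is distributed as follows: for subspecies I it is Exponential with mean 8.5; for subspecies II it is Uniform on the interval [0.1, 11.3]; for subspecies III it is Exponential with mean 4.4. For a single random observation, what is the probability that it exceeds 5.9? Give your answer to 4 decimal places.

0.3940

Conditional on each subspecies, P(X > 5.9): I: 0.499515; II: 0.482143; III: 0.261608.
By total probability, P(X > 5.9) = 0.13·0.499515 + 0.46·0.482143 + 0.41·0.261608 = 0.393982.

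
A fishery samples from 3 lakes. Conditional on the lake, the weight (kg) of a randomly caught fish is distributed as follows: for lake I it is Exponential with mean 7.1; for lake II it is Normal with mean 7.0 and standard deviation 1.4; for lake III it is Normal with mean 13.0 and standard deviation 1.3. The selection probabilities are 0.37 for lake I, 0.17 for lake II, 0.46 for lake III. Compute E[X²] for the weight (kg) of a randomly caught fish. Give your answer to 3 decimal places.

For each component E[X²] = Var + (mean)², giving I: 100.82; II: 50.96; III: 170.69.
Overall E[X²] = 0.37·100.82 + 0.17·50.96 + 0.46·170.69 = 124.484.

124.484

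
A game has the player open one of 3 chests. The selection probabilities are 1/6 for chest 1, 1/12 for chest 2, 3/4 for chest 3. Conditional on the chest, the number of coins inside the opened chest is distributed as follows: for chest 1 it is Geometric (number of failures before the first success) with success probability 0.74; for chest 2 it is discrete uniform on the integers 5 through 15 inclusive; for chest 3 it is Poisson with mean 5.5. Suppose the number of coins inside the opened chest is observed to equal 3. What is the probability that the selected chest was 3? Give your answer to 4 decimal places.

0.9751

Likelihoods P(X=3 | ·): 1: 0.0130062; 2: 0; 3: 0.113323.
Posterior ∝ prior × likelihood. Numerator for 3: 0.75·0.113323 = 0.0849921.
Normalizing constant: 0.166667·0.0130062 + 0.0833333·0 + 0.75·0.113323 = 0.0871598.
P(3 | observation) = 0.0849921 / 0.0871598 = 0.97513.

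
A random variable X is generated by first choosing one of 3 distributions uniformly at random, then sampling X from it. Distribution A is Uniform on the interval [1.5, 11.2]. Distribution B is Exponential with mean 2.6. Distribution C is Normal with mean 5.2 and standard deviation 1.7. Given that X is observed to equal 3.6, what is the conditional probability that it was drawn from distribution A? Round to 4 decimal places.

0.2945

Likelihoods f(3.6 | ·): A: 0.103093; B: 0.0963154; C: 0.150699.
Posterior ∝ prior × likelihood. Numerator for A: 0.333333·0.103093 = 0.0343643.
Normalizing constant: 0.333333·0.103093 + 0.333333·0.0963154 + 0.333333·0.150699 = 0.116702.
P(A | observation) = 0.0343643 / 0.116702 = 0.294461.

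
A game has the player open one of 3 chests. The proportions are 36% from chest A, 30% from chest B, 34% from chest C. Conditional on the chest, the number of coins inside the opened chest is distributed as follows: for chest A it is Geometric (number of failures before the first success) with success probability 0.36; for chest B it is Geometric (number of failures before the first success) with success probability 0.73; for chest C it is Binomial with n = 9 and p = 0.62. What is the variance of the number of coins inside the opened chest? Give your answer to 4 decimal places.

7.4032

Per component, A: μ=1.77778, E[X²]=8.09877; B: μ=0.369863, E[X²]=0.64346; C: μ=5.58, E[X²]=33.2568.
E[X] = 0.36·1.77778 + 0.3·0.369863 + 0.34·5.58 = 2.64816.
E[X²] = 0.36·8.09877 + 0.3·0.64346 + 0.34·33.2568 = 14.4159.
Var(X) = E[X²] − (E[X])² = 14.4159 − 7.01275 = 7.40316.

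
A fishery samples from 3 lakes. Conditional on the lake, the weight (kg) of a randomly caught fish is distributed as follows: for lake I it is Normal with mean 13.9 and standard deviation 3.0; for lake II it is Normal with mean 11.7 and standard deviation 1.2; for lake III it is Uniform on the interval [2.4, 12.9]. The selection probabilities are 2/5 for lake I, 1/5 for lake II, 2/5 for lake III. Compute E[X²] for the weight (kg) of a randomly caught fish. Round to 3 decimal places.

135.634

For each component E[X²] = Var + (mean)², giving I: 202.21; II: 138.33; III: 67.71.
Overall E[X²] = 0.4·202.21 + 0.2·138.33 + 0.4·67.71 = 135.634.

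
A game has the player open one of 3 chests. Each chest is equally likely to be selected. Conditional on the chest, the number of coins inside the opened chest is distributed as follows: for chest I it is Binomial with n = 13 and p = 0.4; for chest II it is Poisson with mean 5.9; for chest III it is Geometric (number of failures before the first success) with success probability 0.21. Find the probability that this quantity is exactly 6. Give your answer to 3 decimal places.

0.136

Conditional on each chest, P(X = 6): I: 0.19676; II: 0.160488; III: 0.0510484.
By total probability, P(X = 6) = 0.333333·0.19676 + 0.333333·0.160488 + 0.333333·0.0510484 = 0.136099.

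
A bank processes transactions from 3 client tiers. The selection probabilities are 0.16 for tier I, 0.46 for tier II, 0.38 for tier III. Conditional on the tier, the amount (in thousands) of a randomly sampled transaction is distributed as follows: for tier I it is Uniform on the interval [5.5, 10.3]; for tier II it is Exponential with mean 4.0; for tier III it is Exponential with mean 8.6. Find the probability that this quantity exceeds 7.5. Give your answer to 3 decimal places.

0.323

Conditional on each tier, P(X > 7.5): I: 0.583333; II: 0.153355; III: 0.418076.
By total probability, P(X > 7.5) = 0.16·0.583333 + 0.46·0.153355 + 0.38·0.418076 = 0.322745.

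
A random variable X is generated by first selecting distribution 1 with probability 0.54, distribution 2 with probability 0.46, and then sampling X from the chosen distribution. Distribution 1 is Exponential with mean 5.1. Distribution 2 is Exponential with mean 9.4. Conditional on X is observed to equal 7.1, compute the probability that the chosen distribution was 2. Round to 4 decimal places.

0.4663

Likelihoods f(7.1 | ·): 1: 0.0487331; 2: 0.0499852.
Posterior ∝ prior × likelihood. Numerator for 2: 0.46·0.0499852 = 0.0229932.
Normalizing constant: 0.54·0.0487331 + 0.46·0.0499852 = 0.049309.
P(2 | observation) = 0.0229932 / 0.049309 = 0.466308.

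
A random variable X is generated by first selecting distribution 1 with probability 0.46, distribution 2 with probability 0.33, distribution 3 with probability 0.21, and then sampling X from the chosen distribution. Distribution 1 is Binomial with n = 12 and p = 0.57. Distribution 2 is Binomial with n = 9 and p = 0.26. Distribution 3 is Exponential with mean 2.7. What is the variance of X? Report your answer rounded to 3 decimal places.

Per component, 1: μ=6.84, E[X²]=49.7268; 2: μ=2.34, E[X²]=7.2072; 3: μ=2.7, E[X²]=14.58.
E[X] = 0.46·6.84 + 0.33·2.34 + 0.21·2.7 = 4.4856.
E[X²] = 0.46·49.7268 + 0.33·7.2072 + 0.21·14.58 = 28.3145.
Var(X) = E[X²] − (E[X])² = 28.3145 − 20.1206 = 8.1939.

8.194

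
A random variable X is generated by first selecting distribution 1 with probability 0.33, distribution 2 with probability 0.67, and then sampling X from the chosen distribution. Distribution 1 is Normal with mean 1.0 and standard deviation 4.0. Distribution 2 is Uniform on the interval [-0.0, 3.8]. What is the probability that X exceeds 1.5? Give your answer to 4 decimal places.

0.5541

Conditional on each component, P(X > 1.5): 1: 0.450262; 2: 0.605263.
By total probability, P(X > 1.5) = 0.33·0.450262 + 0.67·0.605263 = 0.554113.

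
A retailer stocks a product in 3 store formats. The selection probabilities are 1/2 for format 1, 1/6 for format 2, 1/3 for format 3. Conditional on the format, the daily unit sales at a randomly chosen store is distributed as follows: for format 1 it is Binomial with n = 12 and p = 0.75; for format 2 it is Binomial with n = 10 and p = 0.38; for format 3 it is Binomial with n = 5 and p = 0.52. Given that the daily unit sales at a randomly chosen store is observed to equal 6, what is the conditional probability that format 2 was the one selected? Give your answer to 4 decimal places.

0.4368

Likelihoods P(X=6 | ·): 1: 0.0401495; 2: 0.0934303; 3: 0.
Posterior ∝ prior × likelihood. Numerator for 2: 0.166667·0.0934303 = 0.0155717.
Normalizing constant: 0.5·0.0401495 + 0.166667·0.0934303 + 0.333333·0 = 0.0356464.
P(2 | observation) = 0.0155717 / 0.0356464 = 0.436838.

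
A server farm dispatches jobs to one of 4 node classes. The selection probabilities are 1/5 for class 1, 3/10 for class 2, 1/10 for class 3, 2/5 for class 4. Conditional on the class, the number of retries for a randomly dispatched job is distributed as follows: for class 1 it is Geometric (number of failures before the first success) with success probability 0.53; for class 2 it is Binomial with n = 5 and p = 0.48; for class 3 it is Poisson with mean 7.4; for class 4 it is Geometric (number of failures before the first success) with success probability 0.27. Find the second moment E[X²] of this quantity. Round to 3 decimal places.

For each component E[X²] = Var + (mean)², giving 1: 2.45959; 2: 7.008; 3: 62.16; 4: 17.3237.
Overall E[X²] = 0.2·2.45959 + 0.3·7.008 + 0.1·62.16 + 0.4·17.3237 = 15.7398.

15.740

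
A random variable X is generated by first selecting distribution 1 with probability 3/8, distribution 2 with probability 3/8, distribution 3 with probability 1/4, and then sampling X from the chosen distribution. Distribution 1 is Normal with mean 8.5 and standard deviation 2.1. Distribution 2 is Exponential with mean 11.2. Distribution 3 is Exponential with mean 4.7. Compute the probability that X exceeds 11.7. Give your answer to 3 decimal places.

0.177

Conditional on each component, P(X > 11.7): 1: 0.0637781; 2: 0.351817; 3: 0.0829629.
By total probability, P(X > 11.7) = 0.375·0.0637781 + 0.375·0.351817 + 0.25·0.0829629 = 0.176589.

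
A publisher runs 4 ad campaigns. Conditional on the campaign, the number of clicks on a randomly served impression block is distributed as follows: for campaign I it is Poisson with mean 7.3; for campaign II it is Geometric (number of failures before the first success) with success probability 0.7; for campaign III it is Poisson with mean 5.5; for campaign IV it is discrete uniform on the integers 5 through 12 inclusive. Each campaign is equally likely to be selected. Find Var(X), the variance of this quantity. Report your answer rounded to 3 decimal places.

14.151

Per component, I: μ=7.3, E[X²]=60.59; II: μ=0.428571, E[X²]=0.795918; III: μ=5.5, E[X²]=35.75; IV: μ=8.5, E[X²]=77.5.
E[X] = 0.25·7.3 + 0.25·0.428571 + 0.25·5.5 + 0.25·8.5 = 5.43214.
E[X²] = 0.25·60.59 + 0.25·0.795918 + 0.25·35.75 + 0.25·77.5 = 43.659.
Var(X) = E[X²] − (E[X])² = 43.659 − 29.5082 = 14.1508.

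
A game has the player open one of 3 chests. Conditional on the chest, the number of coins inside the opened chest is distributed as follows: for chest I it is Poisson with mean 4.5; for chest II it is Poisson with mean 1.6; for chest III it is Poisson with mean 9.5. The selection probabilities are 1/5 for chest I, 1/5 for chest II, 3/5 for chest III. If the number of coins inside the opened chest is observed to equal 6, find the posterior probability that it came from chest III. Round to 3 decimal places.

0.633

Likelihoods P(X=6 | ·): I: 0.12812; II: 0.00470453; III: 0.0764208.
Posterior ∝ prior × likelihood. Numerator for III: 0.6·0.0764208 = 0.0458525.
Normalizing constant: 0.2·0.12812 + 0.2·0.00470453 + 0.6·0.0764208 = 0.0724174.
P(III | observation) = 0.0458525 / 0.0724174 = 0.633169.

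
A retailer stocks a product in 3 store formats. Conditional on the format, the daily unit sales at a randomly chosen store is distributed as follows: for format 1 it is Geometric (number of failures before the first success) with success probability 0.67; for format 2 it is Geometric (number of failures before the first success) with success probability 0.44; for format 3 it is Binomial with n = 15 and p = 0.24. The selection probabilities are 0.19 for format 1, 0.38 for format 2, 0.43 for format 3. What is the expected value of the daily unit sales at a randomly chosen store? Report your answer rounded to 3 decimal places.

Component means — 1: 0.492537; 2: 1.27273; 3: 3.6.
E[X] = 0.19·0.492537 + 0.38·1.27273 + 0.43·3.6 = 2.12522.

2.125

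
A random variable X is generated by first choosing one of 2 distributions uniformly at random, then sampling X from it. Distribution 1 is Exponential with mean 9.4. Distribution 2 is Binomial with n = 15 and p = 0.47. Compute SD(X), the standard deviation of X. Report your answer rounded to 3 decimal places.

6.887

Per component, 1: μ=9.4, E[X²]=176.72; 2: μ=7.05, E[X²]=53.439.
E[X] = 0.5·9.4 + 0.5·7.05 = 8.225.
E[X²] = 0.5·176.72 + 0.5·53.439 = 115.08.
Var(X) = E[X²] − (E[X])² = 115.08 − 67.6506 = 47.4289.
SD(X) = √47.4289 = 6.88686.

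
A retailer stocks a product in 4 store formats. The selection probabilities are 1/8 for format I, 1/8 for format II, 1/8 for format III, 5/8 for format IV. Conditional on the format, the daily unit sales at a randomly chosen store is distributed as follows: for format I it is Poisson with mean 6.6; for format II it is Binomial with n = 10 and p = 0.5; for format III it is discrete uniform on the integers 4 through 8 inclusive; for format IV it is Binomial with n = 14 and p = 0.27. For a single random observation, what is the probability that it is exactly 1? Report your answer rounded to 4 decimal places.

Conditional on each format, P(X = 1): I: 0.00897843; II: 0.00976562; III: 0; IV: 0.0631959.
By total probability, P(X = 1) = 0.125·0.00897843 + 0.125·0.00976562 + 0.125·0 + 0.625·0.0631959 = 0.0418405.

0.0418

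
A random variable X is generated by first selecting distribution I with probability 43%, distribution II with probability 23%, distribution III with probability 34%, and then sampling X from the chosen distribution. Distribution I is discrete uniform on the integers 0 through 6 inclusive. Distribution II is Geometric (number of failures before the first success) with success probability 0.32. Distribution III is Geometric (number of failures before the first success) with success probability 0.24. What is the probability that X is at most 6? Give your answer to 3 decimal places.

Conditional on each component, P(X ≤ 6): I: 1; II: 0.93277; III: 0.853548.
By total probability, P(X ≤ 6) = 0.43·1 + 0.23·0.93277 + 0.34·0.853548 = 0.934743.

0.935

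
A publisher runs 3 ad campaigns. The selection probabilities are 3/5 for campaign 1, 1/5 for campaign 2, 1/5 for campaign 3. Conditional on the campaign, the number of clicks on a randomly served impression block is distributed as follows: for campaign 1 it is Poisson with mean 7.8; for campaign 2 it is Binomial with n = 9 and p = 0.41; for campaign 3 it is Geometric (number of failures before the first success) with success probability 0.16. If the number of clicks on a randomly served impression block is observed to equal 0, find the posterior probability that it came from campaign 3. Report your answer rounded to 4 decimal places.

Likelihoods P(X=0 | ·): 1: 0.000409735; 2: 0.008663; 3: 0.16.
Posterior ∝ prior × likelihood. Numerator for 3: 0.2·0.16 = 0.032.
Normalizing constant: 0.6·0.000409735 + 0.2·0.008663 + 0.2·0.16 = 0.0339784.
P(3 | observation) = 0.032 / 0.0339784 = 0.941774.

0.9418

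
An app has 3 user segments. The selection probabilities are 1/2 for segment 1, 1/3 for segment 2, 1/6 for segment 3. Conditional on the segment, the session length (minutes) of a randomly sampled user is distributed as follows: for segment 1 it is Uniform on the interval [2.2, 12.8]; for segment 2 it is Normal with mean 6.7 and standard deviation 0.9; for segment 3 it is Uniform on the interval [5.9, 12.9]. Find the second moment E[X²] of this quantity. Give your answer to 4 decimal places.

63.4472

For each component E[X²] = Var + (mean)², giving 1: 65.6133; 2: 45.7; 3: 92.4433.
Overall E[X²] = 0.5·65.6133 + 0.333333·45.7 + 0.166667·92.4433 = 63.4472.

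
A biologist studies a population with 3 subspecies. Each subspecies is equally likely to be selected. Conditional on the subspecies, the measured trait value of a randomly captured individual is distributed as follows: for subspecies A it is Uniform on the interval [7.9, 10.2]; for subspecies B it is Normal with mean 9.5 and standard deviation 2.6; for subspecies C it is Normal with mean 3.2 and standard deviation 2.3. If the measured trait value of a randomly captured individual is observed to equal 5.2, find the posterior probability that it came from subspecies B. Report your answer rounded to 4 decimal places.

Likelihoods f(5.2 | ·): A: 0; B: 0.0390836; C: 0.118847.
Posterior ∝ prior × likelihood. Numerator for B: 0.333333·0.0390836 = 0.0130279.
Normalizing constant: 0.333333·0 + 0.333333·0.0390836 + 0.333333·0.118847 = 0.0526435.
P(B | observation) = 0.0130279 / 0.0526435 = 0.247473.

0.2475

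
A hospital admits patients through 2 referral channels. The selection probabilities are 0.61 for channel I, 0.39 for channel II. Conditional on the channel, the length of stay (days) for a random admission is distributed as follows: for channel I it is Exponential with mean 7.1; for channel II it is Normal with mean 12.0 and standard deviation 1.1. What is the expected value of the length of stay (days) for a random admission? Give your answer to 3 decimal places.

Component means — I: 7.1; II: 12.
E[X] = 0.61·7.1 + 0.39·12 = 9.011.

9.011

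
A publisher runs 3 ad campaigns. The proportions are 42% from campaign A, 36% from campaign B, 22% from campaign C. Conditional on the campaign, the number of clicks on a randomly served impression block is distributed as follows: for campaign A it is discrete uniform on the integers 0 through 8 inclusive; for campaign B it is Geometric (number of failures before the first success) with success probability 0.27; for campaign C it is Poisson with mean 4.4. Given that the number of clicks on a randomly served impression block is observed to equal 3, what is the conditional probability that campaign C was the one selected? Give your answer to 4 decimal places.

0.3122

Likelihoods P(X=3 | ·): A: 0.111111; B: 0.105035; C: 0.174305.
Posterior ∝ prior × likelihood. Numerator for C: 0.22·0.174305 = 0.0383472.
Normalizing constant: 0.42·0.111111 + 0.36·0.105035 + 0.22·0.174305 = 0.122826.
P(C | observation) = 0.0383472 / 0.122826 = 0.312207.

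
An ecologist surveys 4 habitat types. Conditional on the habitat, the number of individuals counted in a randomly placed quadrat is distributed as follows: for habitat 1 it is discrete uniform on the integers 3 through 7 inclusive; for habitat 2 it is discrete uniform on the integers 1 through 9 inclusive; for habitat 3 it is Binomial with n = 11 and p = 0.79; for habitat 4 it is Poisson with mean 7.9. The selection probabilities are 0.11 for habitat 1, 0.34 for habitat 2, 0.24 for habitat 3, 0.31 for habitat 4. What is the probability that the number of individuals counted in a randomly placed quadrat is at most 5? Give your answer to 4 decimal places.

Conditional on each habitat, P(X ≤ 5): 1: 0.6; 2: 0.555556; 3: 0.014844; 4: 0.200569.
By total probability, P(X ≤ 5) = 0.11·0.6 + 0.34·0.555556 + 0.24·0.014844 + 0.31·0.200569 = 0.320628.

0.3206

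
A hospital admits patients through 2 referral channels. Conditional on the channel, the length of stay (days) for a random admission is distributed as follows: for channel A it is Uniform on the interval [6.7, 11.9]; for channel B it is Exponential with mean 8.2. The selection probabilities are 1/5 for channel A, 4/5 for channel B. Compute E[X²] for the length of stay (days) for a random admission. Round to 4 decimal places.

For each component E[X²] = Var + (mean)², giving A: 88.7433; B: 134.48.
Overall E[X²] = 0.2·88.7433 + 0.8·134.48 = 125.333.

125.3327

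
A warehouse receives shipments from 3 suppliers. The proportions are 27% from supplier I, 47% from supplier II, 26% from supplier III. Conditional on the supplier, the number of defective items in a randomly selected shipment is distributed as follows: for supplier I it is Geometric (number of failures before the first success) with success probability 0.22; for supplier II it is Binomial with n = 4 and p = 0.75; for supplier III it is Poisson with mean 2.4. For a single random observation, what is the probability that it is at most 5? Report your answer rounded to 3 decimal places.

Conditional on each supplier, P(X ≤ 5): I: 0.7748; II: 1; III: 0.964327.
By total probability, P(X ≤ 5) = 0.27·0.7748 + 0.47·1 + 0.26·0.964327 = 0.929921.

0.930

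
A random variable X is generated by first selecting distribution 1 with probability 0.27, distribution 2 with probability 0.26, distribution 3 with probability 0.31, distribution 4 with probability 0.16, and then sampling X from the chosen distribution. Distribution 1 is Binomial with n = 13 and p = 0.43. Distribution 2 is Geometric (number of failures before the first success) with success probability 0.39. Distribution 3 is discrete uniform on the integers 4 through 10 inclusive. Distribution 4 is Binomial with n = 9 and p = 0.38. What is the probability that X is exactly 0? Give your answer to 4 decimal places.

0.1037

Conditional on each component, P(X = 0): 1: 0.00067046; 2: 0.39; 3: 0; 4: 0.0135371.
By total probability, P(X = 0) = 0.27·0.00067046 + 0.26·0.39 + 0.31·0 + 0.16·0.0135371 = 0.103747.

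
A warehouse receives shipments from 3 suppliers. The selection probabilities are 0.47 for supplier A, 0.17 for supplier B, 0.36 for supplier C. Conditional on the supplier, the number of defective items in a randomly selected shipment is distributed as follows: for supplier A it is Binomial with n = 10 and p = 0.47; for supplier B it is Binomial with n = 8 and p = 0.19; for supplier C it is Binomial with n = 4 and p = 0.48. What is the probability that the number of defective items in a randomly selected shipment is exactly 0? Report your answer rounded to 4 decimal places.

0.0586

Conditional on each supplier, P(X = 0): A: 0.00174887; B: 0.185302; C: 0.0731162.
By total probability, P(X = 0) = 0.47·0.00174887 + 0.17·0.185302 + 0.36·0.0731162 = 0.0586451.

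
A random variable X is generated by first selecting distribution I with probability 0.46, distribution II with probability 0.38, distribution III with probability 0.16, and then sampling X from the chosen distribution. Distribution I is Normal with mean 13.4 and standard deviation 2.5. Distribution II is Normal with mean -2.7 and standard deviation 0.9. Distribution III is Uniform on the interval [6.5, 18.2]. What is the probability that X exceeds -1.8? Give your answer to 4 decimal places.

Conditional on each component, P(X > -1.8): I: 1; II: 0.158655; III: 1.
By total probability, P(X > -1.8) = 0.46·1 + 0.38·0.158655 + 0.16·1 = 0.680289.

0.6803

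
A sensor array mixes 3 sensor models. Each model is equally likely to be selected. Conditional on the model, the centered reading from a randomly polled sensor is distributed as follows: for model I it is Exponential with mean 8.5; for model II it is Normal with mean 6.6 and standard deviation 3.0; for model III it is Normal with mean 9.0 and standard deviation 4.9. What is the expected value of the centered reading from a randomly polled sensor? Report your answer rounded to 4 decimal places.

8.0333

Component means — I: 8.5; II: 6.6; III: 9.
E[X] = 0.333333·8.5 + 0.333333·6.6 + 0.333333·9 = 8.03333.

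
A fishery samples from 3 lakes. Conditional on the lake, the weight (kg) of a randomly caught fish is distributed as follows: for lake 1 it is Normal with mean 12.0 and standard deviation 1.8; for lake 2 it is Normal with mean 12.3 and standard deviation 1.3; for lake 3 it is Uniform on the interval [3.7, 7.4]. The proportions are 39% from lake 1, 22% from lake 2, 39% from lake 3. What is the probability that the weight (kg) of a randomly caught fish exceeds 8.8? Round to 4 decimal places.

0.5945

Conditional on each lake, P(X > 8.8): 1: 0.96228; 2: 0.996452; 3: 0.
By total probability, P(X > 8.8) = 0.39·0.96228 + 0.22·0.996452 + 0.39·0 = 0.594509.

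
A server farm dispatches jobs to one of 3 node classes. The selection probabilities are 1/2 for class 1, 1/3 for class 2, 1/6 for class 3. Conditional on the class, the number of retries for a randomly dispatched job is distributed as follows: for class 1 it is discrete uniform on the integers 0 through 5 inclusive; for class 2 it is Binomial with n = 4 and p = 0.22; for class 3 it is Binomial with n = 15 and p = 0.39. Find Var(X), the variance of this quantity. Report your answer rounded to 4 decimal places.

5.0268

Per component, 1: μ=2.5, E[X²]=9.16667; 2: μ=0.88, E[X²]=1.4608; 3: μ=5.85, E[X²]=37.791.
E[X] = 0.5·2.5 + 0.333333·0.88 + 0.166667·5.85 = 2.51833.
E[X²] = 0.5·9.16667 + 0.333333·1.4608 + 0.166667·37.791 = 11.3688.
Var(X) = E[X²] − (E[X])² = 11.3688 − 6.342 = 5.02676.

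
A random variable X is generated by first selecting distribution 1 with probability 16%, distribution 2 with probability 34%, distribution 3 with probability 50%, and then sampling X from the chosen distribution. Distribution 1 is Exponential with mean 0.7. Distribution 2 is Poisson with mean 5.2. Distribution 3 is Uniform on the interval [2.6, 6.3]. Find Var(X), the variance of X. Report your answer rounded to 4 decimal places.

Per component, 1: μ=0.7, E[X²]=0.98; 2: μ=5.2, E[X²]=32.24; 3: μ=4.45, E[X²]=20.9433.
E[X] = 0.16·0.7 + 0.34·5.2 + 0.5·4.45 = 4.105.
E[X²] = 0.16·0.98 + 0.34·32.24 + 0.5·20.9433 = 21.5901.
Var(X) = E[X²] − (E[X])² = 21.5901 − 16.851 = 4.73904.

4.7390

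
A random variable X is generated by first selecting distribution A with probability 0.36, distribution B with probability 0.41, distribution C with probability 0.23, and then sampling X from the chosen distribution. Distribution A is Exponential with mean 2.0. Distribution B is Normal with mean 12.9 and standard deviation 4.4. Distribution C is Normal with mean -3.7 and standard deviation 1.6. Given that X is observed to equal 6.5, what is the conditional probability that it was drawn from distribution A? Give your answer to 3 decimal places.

Likelihoods f(6.5 | ·): A: 0.0193871; B: 0.0314803; C: 3.7307e-10.
Posterior ∝ prior × likelihood. Numerator for A: 0.36·0.0193871 = 0.00697936.
Normalizing constant: 0.36·0.0193871 + 0.41·0.0314803 + 0.23·3.7307e-10 = 0.0198863.
P(A | observation) = 0.00697936 / 0.0198863 = 0.350964.

0.351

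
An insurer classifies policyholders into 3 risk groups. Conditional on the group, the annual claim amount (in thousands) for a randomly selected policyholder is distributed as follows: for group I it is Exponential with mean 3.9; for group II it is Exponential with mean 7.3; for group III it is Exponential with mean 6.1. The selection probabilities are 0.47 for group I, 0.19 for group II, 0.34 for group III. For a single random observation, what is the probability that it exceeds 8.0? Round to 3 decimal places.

Conditional on each group, P(X > 8.0): I: 0.12857; II: 0.334242; III: 0.269422.
By total probability, P(X > 8.0) = 0.47·0.12857 + 0.19·0.334242 + 0.34·0.269422 = 0.215537.

0.216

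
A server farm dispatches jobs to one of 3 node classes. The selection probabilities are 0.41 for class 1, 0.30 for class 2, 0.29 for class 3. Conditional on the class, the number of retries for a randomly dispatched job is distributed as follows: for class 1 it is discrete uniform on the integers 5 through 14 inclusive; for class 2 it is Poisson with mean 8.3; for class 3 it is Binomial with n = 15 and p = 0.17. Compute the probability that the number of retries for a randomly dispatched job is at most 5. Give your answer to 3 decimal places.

0.372

Conditional on each class, P(X ≤ 5): 1: 0.1; 2: 0.165273; 3: 0.97003.
By total probability, P(X ≤ 5) = 0.41·0.1 + 0.3·0.165273 + 0.29·0.97003 = 0.371891.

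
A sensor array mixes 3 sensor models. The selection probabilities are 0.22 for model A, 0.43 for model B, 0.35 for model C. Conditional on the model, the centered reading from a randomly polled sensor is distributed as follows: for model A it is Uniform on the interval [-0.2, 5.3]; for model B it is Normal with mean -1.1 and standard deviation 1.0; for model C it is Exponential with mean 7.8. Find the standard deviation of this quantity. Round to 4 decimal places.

Per component, A: μ=2.55, E[X²]=9.02333; B: μ=-1.1, E[X²]=2.21; C: μ=7.8, E[X²]=121.68.
E[X] = 0.22·2.55 + 0.43·-1.1 + 0.35·7.8 = 2.818.
E[X²] = 0.22·9.02333 + 0.43·2.21 + 0.35·121.68 = 45.5234.
Var(X) = E[X²] − (E[X])² = 45.5234 − 7.94112 = 37.5823.
SD(X) = √37.5823 = 6.13044.

6.1304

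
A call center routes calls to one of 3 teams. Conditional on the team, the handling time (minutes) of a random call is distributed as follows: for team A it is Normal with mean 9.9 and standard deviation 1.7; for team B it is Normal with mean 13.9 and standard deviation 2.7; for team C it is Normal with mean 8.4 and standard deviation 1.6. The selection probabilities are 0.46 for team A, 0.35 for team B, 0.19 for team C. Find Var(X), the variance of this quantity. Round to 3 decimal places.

Per component, A: μ=9.9, E[X²]=100.9; B: μ=13.9, E[X²]=200.5; C: μ=8.4, E[X²]=73.12.
E[X] = 0.46·9.9 + 0.35·13.9 + 0.19·8.4 = 11.015.
E[X²] = 0.46·100.9 + 0.35·200.5 + 0.19·73.12 = 130.482.
Var(X) = E[X²] − (E[X])² = 130.482 − 121.33 = 9.15157.

9.152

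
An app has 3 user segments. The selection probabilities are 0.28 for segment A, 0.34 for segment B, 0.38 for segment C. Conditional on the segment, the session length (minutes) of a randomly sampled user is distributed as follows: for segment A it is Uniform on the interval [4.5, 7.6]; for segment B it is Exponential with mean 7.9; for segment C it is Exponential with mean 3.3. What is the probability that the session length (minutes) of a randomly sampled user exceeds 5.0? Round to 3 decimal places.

Conditional on each segment, P(X > 5.0): A: 0.83871; B: 0.531043; C: 0.219775.
By total probability, P(X > 5.0) = 0.28·0.83871 + 0.34·0.531043 + 0.38·0.219775 = 0.498908.

0.499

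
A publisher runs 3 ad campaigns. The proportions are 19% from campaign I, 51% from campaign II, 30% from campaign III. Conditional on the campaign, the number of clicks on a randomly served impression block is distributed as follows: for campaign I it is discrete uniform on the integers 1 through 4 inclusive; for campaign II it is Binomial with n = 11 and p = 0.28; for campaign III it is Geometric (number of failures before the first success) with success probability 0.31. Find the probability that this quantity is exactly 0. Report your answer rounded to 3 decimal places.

Conditional on each campaign, P(X = 0): I: 0; II: 0.0269561; III: 0.31.
By total probability, P(X = 0) = 0.19·0 + 0.51·0.0269561 + 0.3·0.31 = 0.106748.

0.107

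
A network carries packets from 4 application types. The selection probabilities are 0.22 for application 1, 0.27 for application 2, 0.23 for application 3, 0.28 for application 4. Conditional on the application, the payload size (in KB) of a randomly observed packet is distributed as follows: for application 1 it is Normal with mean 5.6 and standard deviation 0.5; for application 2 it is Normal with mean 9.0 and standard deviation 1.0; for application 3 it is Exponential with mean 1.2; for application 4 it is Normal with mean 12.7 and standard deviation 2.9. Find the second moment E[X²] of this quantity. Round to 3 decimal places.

77.273

For each component E[X²] = Var + (mean)², giving 1: 31.61; 2: 82; 3: 2.88; 4: 169.7.
Overall E[X²] = 0.22·31.61 + 0.27·82 + 0.23·2.88 + 0.28·169.7 = 77.2726.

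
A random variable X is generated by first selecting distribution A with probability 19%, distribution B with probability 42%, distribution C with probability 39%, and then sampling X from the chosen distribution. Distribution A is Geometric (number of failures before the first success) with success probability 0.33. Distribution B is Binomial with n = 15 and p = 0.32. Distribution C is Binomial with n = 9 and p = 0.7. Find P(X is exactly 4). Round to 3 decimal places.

Conditional on each component, P(X = 4): A: 0.0664987; B: 0.205746; C: 0.0735138.
By total probability, P(X = 4) = 0.19·0.0664987 + 0.42·0.205746 + 0.39·0.0735138 = 0.127718.

0.128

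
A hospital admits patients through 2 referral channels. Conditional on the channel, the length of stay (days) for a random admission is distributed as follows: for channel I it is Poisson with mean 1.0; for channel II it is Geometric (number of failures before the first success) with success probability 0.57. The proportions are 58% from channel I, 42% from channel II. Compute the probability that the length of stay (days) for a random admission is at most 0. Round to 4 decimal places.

0.4528

Conditional on each channel, P(X ≤ 0): I: 0.367879; II: 0.57.
By total probability, P(X ≤ 0) = 0.58·0.367879 + 0.42·0.57 = 0.45277.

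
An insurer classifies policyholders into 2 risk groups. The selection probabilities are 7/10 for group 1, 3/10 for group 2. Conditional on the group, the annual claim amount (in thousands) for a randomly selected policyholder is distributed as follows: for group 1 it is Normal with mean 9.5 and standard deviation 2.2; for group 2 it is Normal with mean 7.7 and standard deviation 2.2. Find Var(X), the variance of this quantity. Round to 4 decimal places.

5.5204

Per component, 1: μ=9.5, E[X²]=95.09; 2: μ=7.7, E[X²]=64.13.
E[X] = 0.7·9.5 + 0.3·7.7 = 8.96.
E[X²] = 0.7·95.09 + 0.3·64.13 = 85.802.
Var(X) = E[X²] − (E[X])² = 85.802 − 80.2816 = 5.5204.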